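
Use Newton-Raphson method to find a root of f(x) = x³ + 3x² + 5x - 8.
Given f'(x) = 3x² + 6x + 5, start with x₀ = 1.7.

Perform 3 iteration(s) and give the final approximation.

f(x) = x³ + 3x² + 5x - 8
f'(x) = 3x² + 6x + 5
x₀ = 1.7

Newton-Raphson formula: x_{n+1} = x_n - f(x_n)/f'(x_n)

Iteration 1:
  f(1.700000) = 14.083000
  f'(1.700000) = 23.870000
  x_1 = 1.700000 - 14.083000/23.870000 = 1.110013
Iteration 2:
  f(1.110013) = 2.614124
  f'(1.110013) = 15.356459
  x_2 = 1.110013 - 2.614124/15.356459 = 0.939783
Iteration 3:
  f(0.939783) = 0.178500
  f'(0.939783) = 13.288274
  x_3 = 0.939783 - 0.178500/13.288274 = 0.926350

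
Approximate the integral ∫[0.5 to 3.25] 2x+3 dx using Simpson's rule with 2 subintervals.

f(x) = 2x+3
a = 0.5, b = 3.25, n = 2
h = (b - a)/n = 1.375000

Simpson's rule: (h/3)[f(x₀) + 4f(x₁) + 2f(x₂) + ... + f(xₙ)]

x_0 = 0.5000, f(x_0) = 4.000000, coefficient = 1
x_1 = 1.8750, f(x_1) = 6.750000, coefficient = 4
x_2 = 3.2500, f(x_2) = 9.500000, coefficient = 1

I ≈ (1.375000/3) × 40.500000 = 18.562500
Exact value: 18.562500
Error: 0.000000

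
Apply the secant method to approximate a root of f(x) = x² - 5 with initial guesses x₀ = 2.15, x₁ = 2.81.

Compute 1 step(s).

f(x) = x² - 5
x₀ = 2.15, x₁ = 2.81

Secant formula: x_{n+1} = x_n - f(x_n)(x_n - x_{n-1})/(f(x_n) - f(x_{n-1}))

Iteration 1:
  f(2.150000) = -0.377500
  f(2.810000) = 2.896100
  x_2 = 2.810000 - 2.896100×(2.810000 - 2.150000)/(2.896100 - (-0.377500))
       = 2.226109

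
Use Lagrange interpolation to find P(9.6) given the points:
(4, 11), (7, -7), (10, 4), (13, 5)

Lagrange interpolation formula:
P(x) = Σ yᵢ × Lᵢ(x)
where Lᵢ(x) = Π_{j≠i} (x - xⱼ)/(xᵢ - xⱼ)

L_0(9.6) = (9.6 - 7)/(4 - 7) × (9.6 - 10)/(4 - 10) × (9.6 - 13)/(4 - 13) = -0.021827
L_1(9.6) = (9.6 - 4)/(7 - 4) × (9.6 - 10)/(7 - 10) × (9.6 - 13)/(7 - 13) = 0.141037
L_2(9.6) = (9.6 - 4)/(10 - 4) × (9.6 - 7)/(10 - 7) × (9.6 - 13)/(10 - 13) = 0.916741
L_3(9.6) = (9.6 - 4)/(13 - 4) × (9.6 - 7)/(13 - 7) × (9.6 - 10)/(13 - 10) = -0.035951

P(9.6) = 11×L_0(9.6) + (-7)×L_1(9.6) + 4×L_2(9.6) + 5×L_3(9.6)
P(9.6) = 2.259852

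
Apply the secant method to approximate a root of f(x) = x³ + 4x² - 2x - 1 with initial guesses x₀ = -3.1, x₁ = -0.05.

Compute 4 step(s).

f(x) = x³ + 4x² - 2x - 1
x₀ = -3.1, x₁ = -0.05

Secant formula: x_{n+1} = x_n - f(x_n)(x_n - x_{n-1})/(f(x_n) - f(x_{n-1}))

Iteration 1:
  f(-3.100000) = 13.849000
  f(-0.050000) = -0.890125
  x_2 = -0.050000 - (-0.890125)×(-0.050000 - (-3.100000))/(-0.890125 - 13.849000)
       = -0.234196
Iteration 2:
  f(-0.050000) = -0.890125
  f(-0.234196) = -0.325064
  x_3 = -0.234196 - (-0.325064)×(-0.234196 - (-0.050000))/(-0.325064 - (-0.890125))
       = -0.340158
Iteration 3:
  f(-0.234196) = -0.325064
  f(-0.340158) = 0.103787
  x_4 = -0.340158 - 0.103787×(-0.340158 - (-0.234196))/(0.103787 - (-0.325064))
       = -0.314514
Iteration 4:
  f(-0.340158) = 0.103787
  f(-0.314514) = -0.006408
  x_5 = -0.314514 - (-0.006408)×(-0.314514 - (-0.340158))/(-0.006408 - 0.103787)
       = -0.316005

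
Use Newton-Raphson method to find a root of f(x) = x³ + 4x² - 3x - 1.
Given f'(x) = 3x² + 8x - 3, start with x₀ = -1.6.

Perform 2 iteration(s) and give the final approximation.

f(x) = x³ + 4x² - 3x - 1
f'(x) = 3x² + 8x - 3
x₀ = -1.6

Newton-Raphson formula: x_{n+1} = x_n - f(x_n)/f'(x_n)

Iteration 1:
  f(-1.600000) = 9.944000
  f'(-1.600000) = -8.120000
  x_1 = -1.600000 - 9.944000/(-8.120000) = -0.375369
Iteration 2:
  f(-0.375369) = 0.636827
  f'(-0.375369) = -5.580249
  x_2 = -0.375369 - 0.636827/(-5.580249) = -0.261248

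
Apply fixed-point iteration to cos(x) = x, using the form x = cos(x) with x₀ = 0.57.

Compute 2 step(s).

Equation: cos(x) = x
Fixed-point form: x = cos(x)
x₀ = 0.57

x_1 = g(0.570000) = 0.841901
x_2 = g(0.841901) = 0.666046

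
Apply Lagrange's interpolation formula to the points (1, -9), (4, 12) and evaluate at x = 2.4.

Lagrange interpolation formula:
P(x) = Σ yᵢ × Lᵢ(x)
where Lᵢ(x) = Π_{j≠i} (x - xⱼ)/(xᵢ - xⱼ)

L_0(2.4) = (2.4 - 4)/(1 - 4) = 0.533333
L_1(2.4) = (2.4 - 1)/(4 - 1) = 0.466667

P(2.4) = (-9)×L_0(2.4) + 12×L_1(2.4)
P(2.4) = 0.800000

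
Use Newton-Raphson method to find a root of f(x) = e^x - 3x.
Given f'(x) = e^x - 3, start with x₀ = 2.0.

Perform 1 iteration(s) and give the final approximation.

f(x) = e^x - 3x
f'(x) = e^x - 3
x₀ = 2.0

Newton-Raphson formula: x_{n+1} = x_n - f(x_n)/f'(x_n)

Iteration 1:
  f(2.000000) = 1.389056
  f'(2.000000) = 4.389056
  x_1 = 2.000000 - 1.389056/4.389056 = 1.683518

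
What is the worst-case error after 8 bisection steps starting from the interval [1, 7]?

Bisection error bound: |error| ≤ (b-a)/2^n
|error| ≤ (7 - 1)/2^8 = 6/2^8
|error| ≤ 0.0234375000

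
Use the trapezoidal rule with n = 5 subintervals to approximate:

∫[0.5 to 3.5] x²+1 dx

f(x) = x²+1
a = 0.5, b = 3.5, n = 5
h = (b - a)/n = 0.600000

Trapezoidal rule: (h/2)[f(x₀) + 2f(x₁) + 2f(x₂) + ... + f(xₙ)]

x_0 = 0.5000, f(x_0) = 1.250000, coefficient = 1
x_1 = 1.1000, f(x_1) = 2.210000, coefficient = 2
x_2 = 1.7000, f(x_2) = 3.890000, coefficient = 2
x_3 = 2.3000, f(x_3) = 6.290000, coefficient = 2
x_4 = 2.9000, f(x_4) = 9.410000, coefficient = 2
x_5 = 3.5000, f(x_5) = 13.250000, coefficient = 1

I ≈ (0.600000/2) × 58.100000 = 17.430000
Exact value: 17.250000
Error: 0.180000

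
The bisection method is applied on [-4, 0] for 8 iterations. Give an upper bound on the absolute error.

Bisection error bound: |error| ≤ (b-a)/2^n
|error| ≤ (0 - (-4))/2^8 = 4/2^8
|error| ≤ 0.0156250000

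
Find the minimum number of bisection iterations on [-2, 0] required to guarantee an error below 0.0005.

We need (b-a)/2^n ≤ 0.0005
(0 - (-2))/2^n ≤ 0.0005
2/2^n ≤ 0.0005
2^n ≥ 4000
n ≥ log₂(4000) = 11.97
n ≥ 12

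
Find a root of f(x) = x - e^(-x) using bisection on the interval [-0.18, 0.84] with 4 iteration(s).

f(x) = x - e^(-x)
Initial interval: [-0.18, 0.84]

Iteration 1:
  c_1 = (-0.180000 + 0.840000)/2 = 0.330000
  f(c_1) = f(0.330000) = -0.388924
  f(a) × f(c) ≥ 0, new interval: [0.330000, 0.840000]
Iteration 2:
  c_2 = (0.330000 + 0.840000)/2 = 0.585000
  f(c_2) = f(0.585000) = 0.027894
  f(a) × f(c) < 0, new interval: [0.330000, 0.585000]
Iteration 3:
  c_3 = (0.330000 + 0.585000)/2 = 0.457500
  f(c_3) = f(0.457500) = -0.175364
  f(a) × f(c) ≥ 0, new interval: [0.457500, 0.585000]
Iteration 4:
  c_4 = (0.457500 + 0.585000)/2 = 0.521250
  f(c_4) = f(0.521250) = -0.072528
  f(a) × f(c) ≥ 0, new interval: [0.521250, 0.585000]

After 4 iteration(s), the approximation is c_4 = 0.521250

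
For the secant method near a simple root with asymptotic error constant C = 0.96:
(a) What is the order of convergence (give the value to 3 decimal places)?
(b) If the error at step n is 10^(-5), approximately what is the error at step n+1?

(a) Secant method has superlinear convergence with order φ = (1+√5)/2 ≈ 1.618.
    This means |e_{n+1}| ≈ C|e_n|^1.618.

(b) With |e_n| = 10^(-5) and C = 0.96:
    |e_{n+1}| ≈ 0.96 × (10^(-5))^1.618 = 0.96 × 10^(-8.09)

(a) ≈ 1.618 (golden ratio); (b) |e_{n+1}| ≈ 7.800e-09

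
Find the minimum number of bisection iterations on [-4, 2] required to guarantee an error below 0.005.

We need (b-a)/2^n ≤ 0.005
(2 - (-4))/2^n ≤ 0.005
6/2^n ≤ 0.005
2^n ≥ 1200
n ≥ log₂(1200) = 10.23
n ≥ 11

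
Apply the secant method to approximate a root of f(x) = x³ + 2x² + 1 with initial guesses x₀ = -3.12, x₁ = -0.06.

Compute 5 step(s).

f(x) = x³ + 2x² + 1
x₀ = -3.12, x₁ = -0.06

Secant formula: x_{n+1} = x_n - f(x_n)(x_n - x_{n-1})/(f(x_n) - f(x_{n-1}))

Iteration 1:
  f(-3.120000) = -9.902528
  f(-0.060000) = 1.006984
  x_2 = -0.060000 - 1.006984×(-0.060000 - (-3.120000))/(1.006984 - (-9.902528))
       = -0.342448
Iteration 2:
  f(-0.060000) = 1.006984
  f(-0.342448) = 1.194382
  x_3 = -0.342448 - 1.194382×(-0.342448 - (-0.060000))/(1.194382 - 1.006984)
       = 1.457734
Iteration 3:
  f(-0.342448) = 1.194382
  f(1.457734) = 8.347643
  x_4 = 1.457734 - 8.347643×(1.457734 - (-0.342448))/(8.347643 - 1.194382)
       = -0.643025
Iteration 4:
  f(1.457734) = 8.347643
  f(-0.643025) = 1.561084
  x_5 = -0.643025 - 1.561084×(-0.643025 - 1.457734)/(1.561084 - 8.347643)
       = -1.126254
Iteration 5:
  f(-0.643025) = 1.561084
  f(-1.126254) = 2.108301
  x_6 = -1.126254 - 2.108301×(-1.126254 - (-0.643025))/(2.108301 - 1.561084)
       = 0.735513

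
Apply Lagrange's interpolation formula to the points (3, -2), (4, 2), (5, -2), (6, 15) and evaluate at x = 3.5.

Lagrange interpolation formula:
P(x) = Σ yᵢ × Lᵢ(x)
where Lᵢ(x) = Π_{j≠i} (x - xⱼ)/(xᵢ - xⱼ)

L_0(3.5) = (3.5 - 4)/(3 - 4) × (3.5 - 5)/(3 - 5) × (3.5 - 6)/(3 - 6) = 0.312500
L_1(3.5) = (3.5 - 3)/(4 - 3) × (3.5 - 5)/(4 - 5) × (3.5 - 6)/(4 - 6) = 0.937500
L_2(3.5) = (3.5 - 3)/(5 - 3) × (3.5 - 4)/(5 - 4) × (3.5 - 6)/(5 - 6) = -0.312500
L_3(3.5) = (3.5 - 3)/(6 - 3) × (3.5 - 4)/(6 - 4) × (3.5 - 5)/(6 - 5) = 0.062500

P(3.5) = (-2)×L_0(3.5) + 2×L_1(3.5) + (-2)×L_2(3.5) + 15×L_3(3.5)
P(3.5) = 2.812500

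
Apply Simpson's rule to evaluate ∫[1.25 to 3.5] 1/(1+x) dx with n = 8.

f(x) = 1/(1+x)
a = 1.25, b = 3.5, n = 8
h = (b - a)/n = 0.281250

Simpson's rule: (h/3)[f(x₀) + 4f(x₁) + 2f(x₂) + ... + f(xₙ)]

x_0 = 1.2500, f(x_0) = 0.444444, coefficient = 1
x_1 = 1.5312, f(x_1) = 0.395062, coefficient = 4
x_2 = 1.8125, f(x_2) = 0.355556, coefficient = 2
x_3 = 2.0938, f(x_3) = 0.323232, coefficient = 4
x_4 = 2.3750, f(x_4) = 0.296296, coefficient = 2
x_5 = 2.6562, f(x_5) = 0.273504, coefficient = 4
x_6 = 2.9375, f(x_6) = 0.253968, coefficient = 2
x_7 = 3.2188, f(x_7) = 0.237037, coefficient = 4
x_8 = 3.5000, f(x_8) = 0.222222, coefficient = 1

I ≈ (0.281250/3) × 7.393648 = 0.693155
Exact value: 0.693147
Error: 0.000007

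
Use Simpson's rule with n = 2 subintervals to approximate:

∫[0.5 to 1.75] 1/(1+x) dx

f(x) = 1/(1+x)
a = 0.5, b = 1.75, n = 2
h = (b - a)/n = 0.625000

Simpson's rule: (h/3)[f(x₀) + 4f(x₁) + 2f(x₂) + ... + f(xₙ)]

x_0 = 0.5000, f(x_0) = 0.666667, coefficient = 1
x_1 = 1.1250, f(x_1) = 0.470588, coefficient = 4
x_2 = 1.7500, f(x_2) = 0.363636, coefficient = 1

I ≈ (0.625000/3) × 2.912656 = 0.606803
Exact value: 0.606136
Error: 0.000668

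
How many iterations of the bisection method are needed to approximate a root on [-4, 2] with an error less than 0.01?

We need (b-a)/2^n ≤ 0.01
(2 - (-4))/2^n ≤ 0.01
6/2^n ≤ 0.01
2^n ≥ 600
n ≥ log₂(600) = 9.23
n ≥ 10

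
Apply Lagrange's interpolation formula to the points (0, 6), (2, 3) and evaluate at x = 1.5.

Lagrange interpolation formula:
P(x) = Σ yᵢ × Lᵢ(x)
where Lᵢ(x) = Π_{j≠i} (x - xⱼ)/(xᵢ - xⱼ)

L_0(1.5) = (1.5 - 2)/(0 - 2) = 0.250000
L_1(1.5) = (1.5 - 0)/(2 - 0) = 0.750000

P(1.5) = 6×L_0(1.5) + 3×L_1(1.5)
P(1.5) = 3.750000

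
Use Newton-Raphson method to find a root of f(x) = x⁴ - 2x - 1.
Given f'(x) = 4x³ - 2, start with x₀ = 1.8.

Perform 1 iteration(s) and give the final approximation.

f(x) = x⁴ - 2x - 1
f'(x) = 4x³ - 2
x₀ = 1.8

Newton-Raphson formula: x_{n+1} = x_n - f(x_n)/f'(x_n)

Iteration 1:
  f(1.800000) = 5.897600
  f'(1.800000) = 21.328000
  x_1 = 1.800000 - 5.897600/21.328000 = 1.523481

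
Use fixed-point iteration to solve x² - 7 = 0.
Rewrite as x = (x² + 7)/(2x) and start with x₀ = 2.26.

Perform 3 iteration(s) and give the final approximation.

Equation: x² - 7 = 0
Fixed-point form: x = (x² + 7)/(2x)
x₀ = 2.26

x_1 = g(2.260000) = 2.678673
x_2 = g(2.678673) = 2.645954
x_3 = g(2.645954) = 2.645751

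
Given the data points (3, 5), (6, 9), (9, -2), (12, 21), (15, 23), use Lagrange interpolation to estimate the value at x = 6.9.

Lagrange interpolation formula:
P(x) = Σ yᵢ × Lᵢ(x)
where Lᵢ(x) = Π_{j≠i} (x - xⱼ)/(xᵢ - xⱼ)

L_0(6.9) = (6.9 - 6)/(3 - 6) × (6.9 - 9)/(3 - 9) × (6.9 - 12)/(3 - 12) × (6.9 - 15)/(3 - 15) = -0.040162
L_1(6.9) = (6.9 - 3)/(6 - 3) × (6.9 - 9)/(6 - 9) × (6.9 - 12)/(6 - 12) × (6.9 - 15)/(6 - 15) = 0.696150
L_2(6.9) = (6.9 - 3)/(9 - 3) × (6.9 - 6)/(9 - 6) × (6.9 - 12)/(9 - 12) × (6.9 - 15)/(9 - 15) = 0.447525
L_3(6.9) = (6.9 - 3)/(12 - 3) × (6.9 - 6)/(12 - 6) × (6.9 - 9)/(12 - 9) × (6.9 - 15)/(12 - 15) = -0.122850
L_4(6.9) = (6.9 - 3)/(15 - 3) × (6.9 - 6)/(15 - 6) × (6.9 - 9)/(15 - 9) × (6.9 - 12)/(15 - 12) = 0.019338

P(6.9) = 5×L_0(6.9) + 9×L_1(6.9) + (-2)×L_2(6.9) + 21×L_3(6.9) + 23×L_4(6.9)
P(6.9) = 3.034400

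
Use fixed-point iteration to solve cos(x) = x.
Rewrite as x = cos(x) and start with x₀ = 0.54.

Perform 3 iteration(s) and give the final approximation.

Equation: cos(x) = x
Fixed-point form: x = cos(x)
x₀ = 0.54

x_1 = g(0.540000) = 0.857709
x_2 = g(0.857709) = 0.654172
x_3 = g(0.654172) = 0.793552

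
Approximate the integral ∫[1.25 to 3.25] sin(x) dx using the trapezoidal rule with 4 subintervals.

f(x) = sin(x)
a = 1.25, b = 3.25, n = 4
h = (b - a)/n = 0.500000

Trapezoidal rule: (h/2)[f(x₀) + 2f(x₁) + 2f(x₂) + ... + f(xₙ)]

x_0 = 1.2500, f(x_0) = 0.948985, coefficient = 1
x_1 = 1.7500, f(x_1) = 0.983986, coefficient = 2
x_2 = 2.2500, f(x_2) = 0.778073, coefficient = 2
x_3 = 2.7500, f(x_3) = 0.381661, coefficient = 2
x_4 = 3.2500, f(x_4) = -0.108195, coefficient = 1

I ≈ (0.500000/2) × 5.128230 = 1.282057
Exact value: 1.309452
Error: 0.027395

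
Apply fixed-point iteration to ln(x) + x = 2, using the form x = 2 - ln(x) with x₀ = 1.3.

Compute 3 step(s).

Equation: ln(x) + x = 2
Fixed-point form: x = 2 - ln(x)
x₀ = 1.3

x_1 = g(1.300000) = 1.737636
x_2 = g(1.737636) = 1.447475
x_3 = g(1.447475) = 1.630180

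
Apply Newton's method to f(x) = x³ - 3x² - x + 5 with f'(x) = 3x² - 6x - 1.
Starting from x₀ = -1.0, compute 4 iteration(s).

f(x) = x³ - 3x² - x + 5
f'(x) = 3x² - 6x - 1
x₀ = -1.0

Newton-Raphson formula: x_{n+1} = x_n - f(x_n)/f'(x_n)

Iteration 1:
  f(-1.000000) = 2.000000
  f'(-1.000000) = 8.000000
  x_1 = -1.000000 - 2.000000/8.000000 = -1.250000
Iteration 2:
  f(-1.250000) = -0.390625
  f'(-1.250000) = 11.187500
  x_2 = -1.250000 - (-0.390625)/11.187500 = -1.215084
Iteration 3:
  f(-1.215084) = -0.008187
  f'(-1.215084) = 10.719789
  x_3 = -1.215084 - (-0.008187)/10.719789 = -1.214320
Iteration 4:
  f(-1.214320) = -0.000004
  f'(-1.214320) = 10.709641
  x_4 = -1.214320 - (-0.000004)/10.709641 = -1.214320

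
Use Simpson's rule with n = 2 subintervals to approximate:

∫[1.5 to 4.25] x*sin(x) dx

f(x) = x*sin(x)
a = 1.5, b = 4.25, n = 2
h = (b - a)/n = 1.375000

Simpson's rule: (h/3)[f(x₀) + 4f(x₁) + 2f(x₂) + ... + f(xₙ)]

x_0 = 1.5000, f(x_0) = 1.496242, coefficient = 1
x_1 = 2.8750, f(x_1) = 0.757407, coefficient = 4
x_2 = 4.2500, f(x_2) = -3.803705, coefficient = 1

I ≈ (1.375000/3) × 0.722167 = 0.330993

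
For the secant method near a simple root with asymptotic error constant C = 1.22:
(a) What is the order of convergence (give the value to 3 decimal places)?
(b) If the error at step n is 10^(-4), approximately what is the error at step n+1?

(a) Secant method has superlinear convergence with order φ = (1+√5)/2 ≈ 1.618.
    This means |e_{n+1}| ≈ C|e_n|^1.618.

(b) With |e_n| = 10^(-4) and C = 1.22:
    |e_{n+1}| ≈ 1.22 × (10^(-4))^1.618 = 1.22 × 10^(-6.47)

(a) ≈ 1.618 (golden ratio); (b) |e_{n+1}| ≈ 4.114e-07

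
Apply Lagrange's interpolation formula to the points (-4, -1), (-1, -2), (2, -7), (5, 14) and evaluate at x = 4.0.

Lagrange interpolation formula:
P(x) = Σ yᵢ × Lᵢ(x)
where Lᵢ(x) = Π_{j≠i} (x - xⱼ)/(xᵢ - xⱼ)

L_0(4.0) = (4.0 - (-1))/(-4 - (-1)) × (4.0 - 2)/(-4 - 2) × (4.0 - 5)/(-4 - 5) = 0.061728
L_1(4.0) = (4.0 - (-4))/(-1 - (-4)) × (4.0 - 2)/(-1 - 2) × (4.0 - 5)/(-1 - 5) = -0.296296
L_2(4.0) = (4.0 - (-4))/(2 - (-4)) × (4.0 - (-1))/(2 - (-1)) × (4.0 - 5)/(2 - 5) = 0.740741
L_3(4.0) = (4.0 - (-4))/(5 - (-4)) × (4.0 - (-1))/(5 - (-1)) × (4.0 - 2)/(5 - 2) = 0.493827

P(4.0) = (-1)×L_0(4.0) + (-2)×L_1(4.0) + (-7)×L_2(4.0) + 14×L_3(4.0)
P(4.0) = 2.259259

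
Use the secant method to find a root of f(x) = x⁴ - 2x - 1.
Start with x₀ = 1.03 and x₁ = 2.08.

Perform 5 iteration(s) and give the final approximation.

f(x) = x⁴ - 2x - 1
x₀ = 1.03, x₁ = 2.08

Secant formula: x_{n+1} = x_n - f(x_n)(x_n - x_{n-1})/(f(x_n) - f(x_{n-1}))

Iteration 1:
  f(1.030000) = -1.934491
  f(2.080000) = 13.557737
  x_2 = 2.080000 - 13.557737×(2.080000 - 1.030000)/(13.557737 - (-1.934491))
       = 1.161112
Iteration 2:
  f(2.080000) = 13.557737
  f(1.161112) = -1.504632
  x_3 = 1.161112 - (-1.504632)×(1.161112 - 2.080000)/(-1.504632 - 13.557737)
       = 1.252903
Iteration 3:
  f(1.161112) = -1.504632
  f(1.252903) = -1.041642
  x_4 = 1.252903 - (-1.041642)×(1.252903 - 1.161112)/(-1.041642 - (-1.504632))
       = 1.459415
Iteration 4:
  f(1.252903) = -1.041642
  f(1.459415) = 0.617614
  x_5 = 1.459415 - 0.617614×(1.459415 - 1.252903)/(0.617614 - (-1.041642))
       = 1.382547
Iteration 5:
  f(1.459415) = 0.617614
  f(1.382547) = -0.111510
  x_6 = 1.382547 - (-0.111510)×(1.382547 - 1.459415)/(-0.111510 - 0.617614)
       = 1.394303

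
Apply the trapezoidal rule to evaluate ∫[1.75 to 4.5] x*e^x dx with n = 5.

f(x) = x*e^x
a = 1.75, b = 4.5, n = 5
h = (b - a)/n = 0.550000

Trapezoidal rule: (h/2)[f(x₀) + 2f(x₁) + 2f(x₂) + ... + f(xₙ)]

x_0 = 1.7500, f(x_0) = 10.070555, coefficient = 1
x_1 = 2.3000, f(x_1) = 22.940620, coefficient = 2
x_2 = 2.8500, f(x_2) = 49.270178, coefficient = 2
x_3 = 3.4000, f(x_3) = 101.877940, coefficient = 2
x_4 = 3.9500, f(x_4) = 205.144699, coefficient = 2
x_5 = 4.5000, f(x_5) = 405.077091, coefficient = 1

I ≈ (0.550000/2) × 1173.614520 = 322.743993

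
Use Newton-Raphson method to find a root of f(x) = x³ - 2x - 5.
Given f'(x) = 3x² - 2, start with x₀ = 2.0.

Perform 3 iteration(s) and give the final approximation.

f(x) = x³ - 2x - 5
f'(x) = 3x² - 2
x₀ = 2.0

Newton-Raphson formula: x_{n+1} = x_n - f(x_n)/f'(x_n)

Iteration 1:
  f(2.000000) = -1.000000
  f'(2.000000) = 10.000000
  x_1 = 2.000000 - (-1.000000)/10.000000 = 2.100000
Iteration 2:
  f(2.100000) = 0.061000
  f'(2.100000) = 11.230000
  x_2 = 2.100000 - 0.061000/11.230000 = 2.094568
Iteration 3:
  f(2.094568) = 0.000186
  f'(2.094568) = 11.161647
  x_3 = 2.094568 - 0.000186/11.161647 = 2.094551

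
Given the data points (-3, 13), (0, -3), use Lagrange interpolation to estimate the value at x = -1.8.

Lagrange interpolation formula:
P(x) = Σ yᵢ × Lᵢ(x)
where Lᵢ(x) = Π_{j≠i} (x - xⱼ)/(xᵢ - xⱼ)

L_0(-1.8) = (-1.8 - 0)/(-3 - 0) = 0.600000
L_1(-1.8) = (-1.8 - (-3))/(0 - (-3)) = 0.400000

P(-1.8) = 13×L_0(-1.8) + (-3)×L_1(-1.8)
P(-1.8) = 6.600000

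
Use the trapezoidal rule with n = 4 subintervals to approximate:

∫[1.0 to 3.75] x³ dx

f(x) = x³
a = 1.0, b = 3.75, n = 4
h = (b - a)/n = 0.687500

Trapezoidal rule: (h/2)[f(x₀) + 2f(x₁) + 2f(x₂) + ... + f(xₙ)]

x_0 = 1.0000, f(x_0) = 1.000000, coefficient = 1
x_1 = 1.6875, f(x_1) = 4.805420, coefficient = 2
x_2 = 2.3750, f(x_2) = 13.396484, coefficient = 2
x_3 = 3.0625, f(x_3) = 28.722900, coefficient = 2
x_4 = 3.7500, f(x_4) = 52.734375, coefficient = 1

I ≈ (0.687500/2) × 147.583984 = 50.731995
Exact value: 49.188477
Error: 1.543518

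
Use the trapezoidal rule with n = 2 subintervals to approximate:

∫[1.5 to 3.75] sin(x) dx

f(x) = sin(x)
a = 1.5, b = 3.75, n = 2
h = (b - a)/n = 1.125000

Trapezoidal rule: (h/2)[f(x₀) + 2f(x₁) + 2f(x₂) + ... + f(xₙ)]

x_0 = 1.5000, f(x_0) = 0.997495, coefficient = 1
x_1 = 2.6250, f(x_1) = 0.493920, coefficient = 2
x_2 = 3.7500, f(x_2) = -0.571561, coefficient = 1

I ≈ (1.125000/2) × 1.413774 = 0.795248
Exact value: 0.891297
Error: 0.096049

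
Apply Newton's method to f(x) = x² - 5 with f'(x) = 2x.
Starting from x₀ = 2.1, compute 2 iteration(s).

f(x) = x² - 5
f'(x) = 2x
x₀ = 2.1

Newton-Raphson formula: x_{n+1} = x_n - f(x_n)/f'(x_n)

Iteration 1:
  f(2.100000) = -0.590000
  f'(2.100000) = 4.200000
  x_1 = 2.100000 - (-0.590000)/4.200000 = 2.240476
Iteration 2:
  f(2.240476) = 0.019734
  f'(2.240476) = 4.480952
  x_2 = 2.240476 - 0.019734/4.480952 = 2.236072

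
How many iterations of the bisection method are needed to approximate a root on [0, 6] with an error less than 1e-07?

We need (b-a)/2^n ≤ 1e-07
(6 - 0)/2^n ≤ 1e-07
6/2^n ≤ 1e-07
2^n ≥ 60000000
n ≥ log₂(60000000) = 25.84
n ≥ 26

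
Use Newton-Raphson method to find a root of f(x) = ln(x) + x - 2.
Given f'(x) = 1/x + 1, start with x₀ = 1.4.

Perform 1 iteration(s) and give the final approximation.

f(x) = ln(x) + x - 2
f'(x) = 1/x + 1
x₀ = 1.4

Newton-Raphson formula: x_{n+1} = x_n - f(x_n)/f'(x_n)

Iteration 1:
  f(1.400000) = -0.263528
  f'(1.400000) = 1.714286
  x_1 = 1.400000 - (-0.263528)/1.714286 = 1.553725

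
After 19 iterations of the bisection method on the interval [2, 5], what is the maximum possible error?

Bisection error bound: |error| ≤ (b-a)/2^n
|error| ≤ (5 - 2)/2^19 = 3/2^19
|error| ≤ 0.0000057220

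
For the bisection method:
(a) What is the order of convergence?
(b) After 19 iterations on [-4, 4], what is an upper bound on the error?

(a) Bisection has linear (order 1) convergence; the error is halved each step.

(b) Error bound = (b-a)/2^n = (4 - (-4))/2^{19}
    = 8/2^{19}

(a) 1 (linear); (b) error ≤ 1.53e-05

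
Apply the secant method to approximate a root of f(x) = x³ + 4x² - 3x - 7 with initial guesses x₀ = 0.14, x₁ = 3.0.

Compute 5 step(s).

f(x) = x³ + 4x² - 3x - 7
x₀ = 0.14, x₁ = 3.0

Secant formula: x_{n+1} = x_n - f(x_n)(x_n - x_{n-1})/(f(x_n) - f(x_{n-1}))

Iteration 1:
  f(0.140000) = -7.338856
  f(3.000000) = 47.000000
  x_2 = 3.000000 - 47.000000×(3.000000 - 0.140000)/(47.000000 - (-7.338856))
       = 0.526264
Iteration 2:
  f(3.000000) = 47.000000
  f(0.526264) = -7.325227
  x_3 = 0.526264 - (-7.325227)×(0.526264 - 3.000000)/(-7.325227 - 47.000000)
       = 0.859823
Iteration 3:
  f(0.526264) = -7.325227
  f(0.859823) = -5.986624
  x_4 = 0.859823 - (-5.986624)×(0.859823 - 0.526264)/(-5.986624 - (-7.325227))
       = 2.351597
Iteration 4:
  f(0.859823) = -5.986624
  f(2.351597) = 21.069608
  x_5 = 2.351597 - 21.069608×(2.351597 - 0.859823)/(21.069608 - (-5.986624))
       = 1.189902
Iteration 5:
  f(2.351597) = 21.069608
  f(1.189902) = -3.221498
  x_6 = 1.189902 - (-3.221498)×(1.189902 - 2.351597)/(-3.221498 - 21.069608)
       = 1.343966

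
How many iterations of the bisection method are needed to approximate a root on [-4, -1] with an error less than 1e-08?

We need (b-a)/2^n ≤ 1e-08
(-1 - (-4))/2^n ≤ 1e-08
3/2^n ≤ 1e-08
2^n ≥ 300000000
n ≥ log₂(300000000) = 28.16
n ≥ 29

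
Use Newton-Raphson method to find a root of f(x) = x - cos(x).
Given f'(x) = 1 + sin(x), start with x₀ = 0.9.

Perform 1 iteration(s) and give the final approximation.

f(x) = x - cos(x)
f'(x) = 1 + sin(x)
x₀ = 0.9

Newton-Raphson formula: x_{n+1} = x_n - f(x_n)/f'(x_n)

Iteration 1:
  f(0.900000) = 0.278390
  f'(0.900000) = 1.783327
  x_1 = 0.900000 - 0.278390/1.783327 = 0.743893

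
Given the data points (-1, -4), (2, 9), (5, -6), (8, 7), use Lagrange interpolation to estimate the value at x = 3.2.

Lagrange interpolation formula:
P(x) = Σ yᵢ × Lᵢ(x)
where Lᵢ(x) = Π_{j≠i} (x - xⱼ)/(xᵢ - xⱼ)

L_0(3.2) = (3.2 - 2)/(-1 - 2) × (3.2 - 5)/(-1 - 5) × (3.2 - 8)/(-1 - 8) = -0.064000
L_1(3.2) = (3.2 - (-1))/(2 - (-1)) × (3.2 - 5)/(2 - 5) × (3.2 - 8)/(2 - 8) = 0.672000
L_2(3.2) = (3.2 - (-1))/(5 - (-1)) × (3.2 - 2)/(5 - 2) × (3.2 - 8)/(5 - 8) = 0.448000
L_3(3.2) = (3.2 - (-1))/(8 - (-1)) × (3.2 - 2)/(8 - 2) × (3.2 - 5)/(8 - 5) = -0.056000

P(3.2) = (-4)×L_0(3.2) + 9×L_1(3.2) + (-6)×L_2(3.2) + 7×L_3(3.2)
P(3.2) = 3.224000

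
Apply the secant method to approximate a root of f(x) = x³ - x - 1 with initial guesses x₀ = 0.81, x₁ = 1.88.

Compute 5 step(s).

f(x) = x³ - x - 1
x₀ = 0.81, x₁ = 1.88

Secant formula: x_{n+1} = x_n - f(x_n)(x_n - x_{n-1})/(f(x_n) - f(x_{n-1}))

Iteration 1:
  f(0.810000) = -1.278559
  f(1.880000) = 3.764672
  x_2 = 1.880000 - 3.764672×(1.880000 - 0.810000)/(3.764672 - (-1.278559))
       = 1.081266
Iteration 2:
  f(1.880000) = 3.764672
  f(1.081266) = -0.817118
  x_3 = 1.081266 - (-0.817118)×(1.081266 - 1.880000)/(-0.817118 - 3.764672)
       = 1.223713
Iteration 3:
  f(1.081266) = -0.817118
  f(1.223713) = -0.391236
  x_4 = 1.223713 - (-0.391236)×(1.223713 - 1.081266)/(-0.391236 - (-0.817118))
       = 1.354571
Iteration 4:
  f(1.223713) = -0.391236
  f(1.354571) = 0.130881
  x_5 = 1.354571 - 0.130881×(1.354571 - 1.223713)/(0.130881 - (-0.391236))
       = 1.321768
Iteration 5:
  f(1.354571) = 0.130881
  f(1.321768) = -0.012544
  x_6 = 1.321768 - (-0.012544)×(1.321768 - 1.354571)/(-0.012544 - 0.130881)
       = 1.324637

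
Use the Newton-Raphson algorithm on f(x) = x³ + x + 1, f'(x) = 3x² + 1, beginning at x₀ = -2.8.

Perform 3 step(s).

f(x) = x³ + x + 1
f'(x) = 3x² + 1
x₀ = -2.8

Newton-Raphson formula: x_{n+1} = x_n - f(x_n)/f'(x_n)

Iteration 1:
  f(-2.800000) = -23.752000
  f'(-2.800000) = 24.520000
  x_1 = -2.800000 - (-23.752000)/24.520000 = -1.831321
Iteration 2:
  f(-1.831321) = -6.973093
  f'(-1.831321) = 11.061214
  x_2 = -1.831321 - (-6.973093)/11.061214 = -1.200912
Iteration 3:
  f(-1.200912) = -1.932855
  f'(-1.200912) = 5.326569
  x_3 = -1.200912 - (-1.932855)/5.326569 = -0.838041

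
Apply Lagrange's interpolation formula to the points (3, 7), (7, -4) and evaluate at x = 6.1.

Lagrange interpolation formula:
P(x) = Σ yᵢ × Lᵢ(x)
where Lᵢ(x) = Π_{j≠i} (x - xⱼ)/(xᵢ - xⱼ)

L_0(6.1) = (6.1 - 7)/(3 - 7) = 0.225000
L_1(6.1) = (6.1 - 3)/(7 - 3) = 0.775000

P(6.1) = 7×L_0(6.1) + (-4)×L_1(6.1)
P(6.1) = -1.525000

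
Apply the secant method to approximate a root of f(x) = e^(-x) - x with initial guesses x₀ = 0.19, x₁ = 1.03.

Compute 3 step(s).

f(x) = e^(-x) - x
x₀ = 0.19, x₁ = 1.03

Secant formula: x_{n+1} = x_n - f(x_n)(x_n - x_{n-1})/(f(x_n) - f(x_{n-1}))

Iteration 1:
  f(0.190000) = 0.636959
  f(1.030000) = -0.672993
  x_2 = 1.030000 - (-0.672993)×(1.030000 - 0.190000)/(-0.672993 - 0.636959)
       = 0.598447
Iteration 2:
  f(1.030000) = -0.672993
  f(0.598447) = -0.048782
  x_3 = 0.598447 - (-0.048782)×(0.598447 - 1.030000)/(-0.048782 - (-0.672993))
       = 0.564721
Iteration 3:
  f(0.598447) = -0.048782
  f(0.564721) = 0.003798
  x_4 = 0.564721 - 0.003798×(0.564721 - 0.598447)/(0.003798 - (-0.048782))
       = 0.567157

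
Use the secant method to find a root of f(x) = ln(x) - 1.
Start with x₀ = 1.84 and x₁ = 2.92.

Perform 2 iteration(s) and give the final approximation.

f(x) = ln(x) - 1
x₀ = 1.84, x₁ = 2.92

Secant formula: x_{n+1} = x_n - f(x_n)(x_n - x_{n-1})/(f(x_n) - f(x_{n-1}))

Iteration 1:
  f(1.840000) = -0.390234
  f(2.920000) = 0.071584
  x_2 = 2.920000 - 0.071584×(2.920000 - 1.840000)/(0.071584 - (-0.390234))
       = 2.752596
Iteration 2:
  f(2.920000) = 0.071584
  f(2.752596) = 0.012544
  x_3 = 2.752596 - 0.012544×(2.752596 - 2.920000)/(0.012544 - 0.071584)
       = 2.717026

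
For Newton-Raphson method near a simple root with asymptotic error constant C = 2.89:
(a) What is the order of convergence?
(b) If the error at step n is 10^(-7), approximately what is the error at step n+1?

(a) Newton-Raphson has quadratic (order 2) convergence near simple roots.
    This means |e_{n+1}| ≈ C|e_n|².

(b) With |e_n| = 10^(-7) and C = 2.89:
    |e_{n+1}| ≈ 2.89 × (10^(-7))² = 2.89 × 10^(-14)

(a) 2 (quadratic); (b) |e_{n+1}| ≈ 2.890e-14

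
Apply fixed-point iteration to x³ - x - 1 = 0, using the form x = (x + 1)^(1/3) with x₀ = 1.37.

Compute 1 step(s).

Equation: x³ - x - 1 = 0
Fixed-point form: x = (x + 1)^(1/3)
x₀ = 1.37

x_1 = g(1.370000) = 1.333264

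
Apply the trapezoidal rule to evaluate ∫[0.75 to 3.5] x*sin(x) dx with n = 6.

f(x) = x*sin(x)
a = 0.75, b = 3.5, n = 6
h = (b - a)/n = 0.458333

Trapezoidal rule: (h/2)[f(x₀) + 2f(x₁) + 2f(x₂) + ... + f(xₙ)]

x_0 = 0.7500, f(x_0) = 0.511229, coefficient = 1
x_1 = 1.2083, f(x_1) = 1.129823, coefficient = 2
x_2 = 1.6667, f(x_2) = 1.659013, coefficient = 2
x_3 = 2.1250, f(x_3) = 1.806930, coefficient = 2
x_4 = 2.5833, f(x_4) = 1.368419, coefficient = 2
x_5 = 3.0417, f(x_5) = 0.303436, coefficient = 2
x_6 = 3.5000, f(x_6) = -1.227741, coefficient = 1

I ≈ (0.458333/2) × 11.818730 = 2.708459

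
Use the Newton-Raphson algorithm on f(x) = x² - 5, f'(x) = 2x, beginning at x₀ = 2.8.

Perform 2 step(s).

f(x) = x² - 5
f'(x) = 2x
x₀ = 2.8

Newton-Raphson formula: x_{n+1} = x_n - f(x_n)/f'(x_n)

Iteration 1:
  f(2.800000) = 2.840000
  f'(2.800000) = 5.600000
  x_1 = 2.800000 - 2.840000/5.600000 = 2.292857
Iteration 2:
  f(2.292857) = 0.257194
  f'(2.292857) = 4.585714
  x_2 = 2.292857 - 0.257194/4.585714 = 2.236771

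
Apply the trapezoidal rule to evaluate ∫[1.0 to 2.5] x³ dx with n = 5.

f(x) = x³
a = 1.0, b = 2.5, n = 5
h = (b - a)/n = 0.300000

Trapezoidal rule: (h/2)[f(x₀) + 2f(x₁) + 2f(x₂) + ... + f(xₙ)]

x_0 = 1.0000, f(x_0) = 1.000000, coefficient = 1
x_1 = 1.3000, f(x_1) = 2.197000, coefficient = 2
x_2 = 1.6000, f(x_2) = 4.096000, coefficient = 2
x_3 = 1.9000, f(x_3) = 6.859000, coefficient = 2
x_4 = 2.2000, f(x_4) = 10.648000, coefficient = 2
x_5 = 2.5000, f(x_5) = 15.625000, coefficient = 1

I ≈ (0.300000/2) × 64.225000 = 9.633750
Exact value: 9.515625
Error: 0.118125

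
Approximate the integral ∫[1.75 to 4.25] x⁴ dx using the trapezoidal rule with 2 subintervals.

f(x) = x⁴
a = 1.75, b = 4.25, n = 2
h = (b - a)/n = 1.250000

Trapezoidal rule: (h/2)[f(x₀) + 2f(x₁) + 2f(x₂) + ... + f(xₙ)]

x_0 = 1.7500, f(x_0) = 9.378906, coefficient = 1
x_1 = 3.0000, f(x_1) = 81.000000, coefficient = 2
x_2 = 4.2500, f(x_2) = 326.253906, coefficient = 1

I ≈ (1.250000/2) × 497.632812 = 311.020508
Exact value: 274.033203
Error: 36.987305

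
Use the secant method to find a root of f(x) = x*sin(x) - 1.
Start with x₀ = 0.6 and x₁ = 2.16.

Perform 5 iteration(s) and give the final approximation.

f(x) = x*sin(x) - 1
x₀ = 0.6, x₁ = 2.16

Secant formula: x_{n+1} = x_n - f(x_n)(x_n - x_{n-1})/(f(x_n) - f(x_{n-1}))

Iteration 1:
  f(0.600000) = -0.661215
  f(2.160000) = 0.795788
  x_2 = 2.160000 - 0.795788×(2.160000 - 0.600000)/(0.795788 - (-0.661215))
       = 1.307957
Iteration 2:
  f(2.160000) = 0.795788
  f(1.307957) = 0.263036
  x_3 = 1.307957 - 0.263036×(1.307957 - 2.160000)/(0.263036 - 0.795788)
       = 0.887277
Iteration 3:
  f(1.307957) = 0.263036
  f(0.887277) = -0.312046
  x_4 = 0.887277 - (-0.312046)×(0.887277 - 1.307957)/(-0.312046 - 0.263036)
       = 1.115542
Iteration 4:
  f(0.887277) = -0.312046
  f(1.115542) = 0.001923
  x_5 = 1.115542 - 0.001923×(1.115542 - 0.887277)/(0.001923 - (-0.312046))
       = 1.114144
Iteration 5:
  f(1.115542) = 0.001923
  f(1.114144) = -0.000019
  x_6 = 1.114144 - (-0.000019)×(1.114144 - 1.115542)/(-0.000019 - 0.001923)
       = 1.114157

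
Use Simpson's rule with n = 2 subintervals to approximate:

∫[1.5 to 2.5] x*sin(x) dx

f(x) = x*sin(x)
a = 1.5, b = 2.5, n = 2
h = (b - a)/n = 0.500000

Simpson's rule: (h/3)[f(x₀) + 4f(x₁) + 2f(x₂) + ... + f(xₙ)]

x_0 = 1.5000, f(x_0) = 1.496242, coefficient = 1
x_1 = 2.0000, f(x_1) = 1.818595, coefficient = 4
x_2 = 2.5000, f(x_2) = 1.496180, coefficient = 1

I ≈ (0.500000/3) × 10.266802 = 1.711134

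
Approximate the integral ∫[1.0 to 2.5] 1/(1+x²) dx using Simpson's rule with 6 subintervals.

f(x) = 1/(1+x²)
a = 1.0, b = 2.5, n = 6
h = (b - a)/n = 0.250000

Simpson's rule: (h/3)[f(x₀) + 4f(x₁) + 2f(x₂) + ... + f(xₙ)]

x_0 = 1.0000, f(x_0) = 0.500000, coefficient = 1
x_1 = 1.2500, f(x_1) = 0.390244, coefficient = 4
x_2 = 1.5000, f(x_2) = 0.307692, coefficient = 2
x_3 = 1.7500, f(x_3) = 0.246154, coefficient = 4
x_4 = 2.0000, f(x_4) = 0.200000, coefficient = 2
x_5 = 2.2500, f(x_5) = 0.164948, coefficient = 4
x_6 = 2.5000, f(x_6) = 0.137931, coefficient = 1

I ≈ (0.250000/3) × 4.858700 = 0.404892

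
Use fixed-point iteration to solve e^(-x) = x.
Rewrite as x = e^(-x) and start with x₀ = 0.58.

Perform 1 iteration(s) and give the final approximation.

Equation: e^(-x) = x
Fixed-point form: x = e^(-x)
x₀ = 0.58

x_1 = g(0.580000) = 0.559898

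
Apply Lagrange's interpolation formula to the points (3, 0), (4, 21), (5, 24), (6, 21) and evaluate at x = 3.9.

Lagrange interpolation formula:
P(x) = Σ yᵢ × Lᵢ(x)
where Lᵢ(x) = Π_{j≠i} (x - xⱼ)/(xᵢ - xⱼ)

L_0(3.9) = (3.9 - 4)/(3 - 4) × (3.9 - 5)/(3 - 5) × (3.9 - 6)/(3 - 6) = 0.038500
L_1(3.9) = (3.9 - 3)/(4 - 3) × (3.9 - 5)/(4 - 5) × (3.9 - 6)/(4 - 6) = 1.039500
L_2(3.9) = (3.9 - 3)/(5 - 3) × (3.9 - 4)/(5 - 4) × (3.9 - 6)/(5 - 6) = -0.094500
L_3(3.9) = (3.9 - 3)/(6 - 3) × (3.9 - 4)/(6 - 4) × (3.9 - 5)/(6 - 5) = 0.016500

P(3.9) = 0×L_0(3.9) + 21×L_1(3.9) + 24×L_2(3.9) + 21×L_3(3.9)
P(3.9) = 19.908000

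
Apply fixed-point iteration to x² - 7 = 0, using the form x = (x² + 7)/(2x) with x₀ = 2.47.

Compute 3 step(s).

Equation: x² - 7 = 0
Fixed-point form: x = (x² + 7)/(2x)
x₀ = 2.47

x_1 = g(2.470000) = 2.652004
x_2 = g(2.652004) = 2.645759
x_3 = g(2.645759) = 2.645751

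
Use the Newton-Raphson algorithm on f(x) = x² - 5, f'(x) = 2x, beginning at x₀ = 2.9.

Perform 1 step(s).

f(x) = x² - 5
f'(x) = 2x
x₀ = 2.9

Newton-Raphson formula: x_{n+1} = x_n - f(x_n)/f'(x_n)

Iteration 1:
  f(2.900000) = 3.410000
  f'(2.900000) = 5.800000
  x_1 = 2.900000 - 3.410000/5.800000 = 2.312069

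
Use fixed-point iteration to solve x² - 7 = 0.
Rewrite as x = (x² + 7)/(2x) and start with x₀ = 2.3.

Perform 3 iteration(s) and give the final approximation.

Equation: x² - 7 = 0
Fixed-point form: x = (x² + 7)/(2x)
x₀ = 2.3

x_1 = g(2.300000) = 2.671739
x_2 = g(2.671739) = 2.645878
x_3 = g(2.645878) = 2.645751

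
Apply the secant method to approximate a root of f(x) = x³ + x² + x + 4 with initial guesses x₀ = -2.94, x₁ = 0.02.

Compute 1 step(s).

f(x) = x³ + x² + x + 4
x₀ = -2.94, x₁ = 0.02

Secant formula: x_{n+1} = x_n - f(x_n)(x_n - x_{n-1})/(f(x_n) - f(x_{n-1}))

Iteration 1:
  f(-2.940000) = -15.708584
  f(0.020000) = 4.020408
  x_2 = 0.020000 - 4.020408×(0.020000 - (-2.940000))/(4.020408 - (-15.708584))
       = -0.583194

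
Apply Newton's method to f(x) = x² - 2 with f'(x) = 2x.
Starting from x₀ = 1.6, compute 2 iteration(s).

f(x) = x² - 2
f'(x) = 2x
x₀ = 1.6

Newton-Raphson formula: x_{n+1} = x_n - f(x_n)/f'(x_n)

Iteration 1:
  f(1.600000) = 0.560000
  f'(1.600000) = 3.200000
  x_1 = 1.600000 - 0.560000/3.200000 = 1.425000
Iteration 2:
  f(1.425000) = 0.030625
  f'(1.425000) = 2.850000
  x_2 = 1.425000 - 0.030625/2.850000 = 1.414254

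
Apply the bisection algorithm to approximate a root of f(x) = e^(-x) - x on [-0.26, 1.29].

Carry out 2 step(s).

f(x) = e^(-x) - x
Initial interval: [-0.26, 1.29]

Iteration 1:
  c_1 = (-0.260000 + 1.290000)/2 = 0.515000
  f(c_1) = f(0.515000) = 0.082501
  f(a) × f(c) ≥ 0, new interval: [0.515000, 1.290000]
Iteration 2:
  c_2 = (0.515000 + 1.290000)/2 = 0.902500
  f(c_2) = f(0.902500) = -0.496945
  f(a) × f(c) < 0, new interval: [0.515000, 0.902500]

After 2 iteration(s), the approximation is c_2 = 0.902500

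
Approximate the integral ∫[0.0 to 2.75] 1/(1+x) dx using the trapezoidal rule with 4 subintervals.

f(x) = 1/(1+x)
a = 0.0, b = 2.75, n = 4
h = (b - a)/n = 0.687500

Trapezoidal rule: (h/2)[f(x₀) + 2f(x₁) + 2f(x₂) + ... + f(xₙ)]

x_0 = 0.0000, f(x_0) = 1.000000, coefficient = 1
x_1 = 0.6875, f(x_1) = 0.592593, coefficient = 2
x_2 = 1.3750, f(x_2) = 0.421053, coefficient = 2
x_3 = 2.0625, f(x_3) = 0.326531, coefficient = 2
x_4 = 2.7500, f(x_4) = 0.266667, coefficient = 1

I ≈ (0.687500/2) × 3.947018 = 1.356788
Exact value: 1.321756
Error: 0.035032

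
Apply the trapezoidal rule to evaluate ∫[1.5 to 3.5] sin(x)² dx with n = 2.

f(x) = sin(x)²
a = 1.5, b = 3.5, n = 2
h = (b - a)/n = 1.000000

Trapezoidal rule: (h/2)[f(x₀) + 2f(x₁) + 2f(x₂) + ... + f(xₙ)]

x_0 = 1.5000, f(x_0) = 0.994996, coefficient = 1
x_1 = 2.5000, f(x_1) = 0.358169, coefficient = 2
x_2 = 3.5000, f(x_2) = 0.123049, coefficient = 1

I ≈ (1.000000/2) × 1.834383 = 0.917191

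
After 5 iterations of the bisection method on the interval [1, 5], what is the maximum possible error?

Bisection error bound: |error| ≤ (b-a)/2^n
|error| ≤ (5 - 1)/2^5 = 4/2^5
|error| ≤ 0.1250000000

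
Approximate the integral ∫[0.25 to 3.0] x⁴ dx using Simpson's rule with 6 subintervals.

f(x) = x⁴
a = 0.25, b = 3.0, n = 6
h = (b - a)/n = 0.458333

Simpson's rule: (h/3)[f(x₀) + 4f(x₁) + 2f(x₂) + ... + f(xₙ)]

x_0 = 0.2500, f(x_0) = 0.003906, coefficient = 1
x_1 = 0.7083, f(x_1) = 0.251739, coefficient = 4
x_2 = 1.1667, f(x_2) = 1.852623, coefficient = 2
x_3 = 1.6250, f(x_3) = 6.972900, coefficient = 4
x_4 = 2.0833, f(x_4) = 18.838011, coefficient = 2
x_5 = 2.5417, f(x_5) = 41.732497, coefficient = 4
x_6 = 3.0000, f(x_6) = 81.000000, coefficient = 1

I ≈ (0.458333/3) × 318.213723 = 48.615985
Exact value: 48.599805
Error: 0.016181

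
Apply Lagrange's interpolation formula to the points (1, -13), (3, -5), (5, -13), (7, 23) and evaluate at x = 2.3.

Lagrange interpolation formula:
P(x) = Σ yᵢ × Lᵢ(x)
where Lᵢ(x) = Π_{j≠i} (x - xⱼ)/(xᵢ - xⱼ)

L_0(2.3) = (2.3 - 3)/(1 - 3) × (2.3 - 5)/(1 - 5) × (2.3 - 7)/(1 - 7) = 0.185063
L_1(2.3) = (2.3 - 1)/(3 - 1) × (2.3 - 5)/(3 - 5) × (2.3 - 7)/(3 - 7) = 1.031062
L_2(2.3) = (2.3 - 1)/(5 - 1) × (2.3 - 3)/(5 - 3) × (2.3 - 7)/(5 - 7) = -0.267313
L_3(2.3) = (2.3 - 1)/(7 - 1) × (2.3 - 3)/(7 - 3) × (2.3 - 5)/(7 - 5) = 0.051188

P(2.3) = (-13)×L_0(2.3) + (-5)×L_1(2.3) + (-13)×L_2(2.3) + 23×L_3(2.3)
P(2.3) = -2.908750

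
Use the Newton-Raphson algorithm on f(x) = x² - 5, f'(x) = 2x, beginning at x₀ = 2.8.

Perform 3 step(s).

f(x) = x² - 5
f'(x) = 2x
x₀ = 2.8

Newton-Raphson formula: x_{n+1} = x_n - f(x_n)/f'(x_n)

Iteration 1:
  f(2.800000) = 2.840000
  f'(2.800000) = 5.600000
  x_1 = 2.800000 - 2.840000/5.600000 = 2.292857
Iteration 2:
  f(2.292857) = 0.257194
  f'(2.292857) = 4.585714
  x_2 = 2.292857 - 0.257194/4.585714 = 2.236771
Iteration 3:
  f(2.236771) = 0.003146
  f'(2.236771) = 4.473543
  x_3 = 2.236771 - 0.003146/4.473543 = 2.236068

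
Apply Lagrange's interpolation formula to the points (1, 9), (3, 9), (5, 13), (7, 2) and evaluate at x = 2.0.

Lagrange interpolation formula:
P(x) = Σ yᵢ × Lᵢ(x)
where Lᵢ(x) = Π_{j≠i} (x - xⱼ)/(xᵢ - xⱼ)

L_0(2.0) = (2.0 - 3)/(1 - 3) × (2.0 - 5)/(1 - 5) × (2.0 - 7)/(1 - 7) = 0.312500
L_1(2.0) = (2.0 - 1)/(3 - 1) × (2.0 - 5)/(3 - 5) × (2.0 - 7)/(3 - 7) = 0.937500
L_2(2.0) = (2.0 - 1)/(5 - 1) × (2.0 - 3)/(5 - 3) × (2.0 - 7)/(5 - 7) = -0.312500
L_3(2.0) = (2.0 - 1)/(7 - 1) × (2.0 - 3)/(7 - 3) × (2.0 - 5)/(7 - 5) = 0.062500

P(2.0) = 9×L_0(2.0) + 9×L_1(2.0) + 13×L_2(2.0) + 2×L_3(2.0)
P(2.0) = 7.312500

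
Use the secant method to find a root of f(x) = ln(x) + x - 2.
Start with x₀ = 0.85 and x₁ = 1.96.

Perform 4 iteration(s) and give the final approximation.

f(x) = ln(x) + x - 2
x₀ = 0.85, x₁ = 1.96

Secant formula: x_{n+1} = x_n - f(x_n)(x_n - x_{n-1})/(f(x_n) - f(x_{n-1}))

Iteration 1:
  f(0.850000) = -1.312519
  f(1.960000) = 0.632944
  x_2 = 1.960000 - 0.632944×(1.960000 - 0.850000)/(0.632944 - (-1.312519))
       = 1.598868
Iteration 2:
  f(1.960000) = 0.632944
  f(1.598868) = 0.068164
  x_3 = 1.598868 - 0.068164×(1.598868 - 1.960000)/(0.068164 - 0.632944)
       = 1.555283
Iteration 3:
  f(1.598868) = 0.068164
  f(1.555283) = -0.003060
  x_4 = 1.555283 - (-0.003060)×(1.555283 - 1.598868)/(-0.003060 - 0.068164)
       = 1.557155
Iteration 4:
  f(1.555283) = -0.003060
  f(1.557155) = 0.000016
  x_5 = 1.557155 - 0.000016×(1.557155 - 1.555283)/(0.000016 - (-0.003060))
       = 1.557146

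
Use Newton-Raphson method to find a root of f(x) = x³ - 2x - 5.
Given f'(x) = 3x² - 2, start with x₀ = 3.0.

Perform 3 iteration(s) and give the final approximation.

f(x) = x³ - 2x - 5
f'(x) = 3x² - 2
x₀ = 3.0

Newton-Raphson formula: x_{n+1} = x_n - f(x_n)/f'(x_n)

Iteration 1:
  f(3.000000) = 16.000000
  f'(3.000000) = 25.000000
  x_1 = 3.000000 - 16.000000/25.000000 = 2.360000
Iteration 2:
  f(2.360000) = 3.424256
  f'(2.360000) = 14.708800
  x_2 = 2.360000 - 3.424256/14.708800 = 2.127197
Iteration 3:
  f(2.127197) = 0.371100
  f'(2.127197) = 11.574898
  x_3 = 2.127197 - 0.371100/11.574898 = 2.095136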